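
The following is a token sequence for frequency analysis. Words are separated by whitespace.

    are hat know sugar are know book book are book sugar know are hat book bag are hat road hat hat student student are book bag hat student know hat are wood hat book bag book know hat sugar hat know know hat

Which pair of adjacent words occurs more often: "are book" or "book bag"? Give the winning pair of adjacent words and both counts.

"book bag" (3 vs 2)

"are book": 2 occurrences
"book bag": 3 occurrences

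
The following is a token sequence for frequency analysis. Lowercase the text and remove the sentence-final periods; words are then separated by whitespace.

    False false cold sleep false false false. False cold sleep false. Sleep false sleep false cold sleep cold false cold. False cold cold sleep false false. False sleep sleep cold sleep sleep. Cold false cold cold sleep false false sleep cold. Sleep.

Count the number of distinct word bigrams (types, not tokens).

9

42 tokens → 41 bigram windows in total.
Repeated bigrams (each contributes count−1 duplicates):
  cold sleep: 7
  false false: 7
  false cold: 6
  sleep false: 6
  false sleep: 4
  sleep cold: 4
  cold false: 3
  cold cold: 2
  … (1 more repeated)
32 duplicate windows → 41 − 32 = 9 distinct.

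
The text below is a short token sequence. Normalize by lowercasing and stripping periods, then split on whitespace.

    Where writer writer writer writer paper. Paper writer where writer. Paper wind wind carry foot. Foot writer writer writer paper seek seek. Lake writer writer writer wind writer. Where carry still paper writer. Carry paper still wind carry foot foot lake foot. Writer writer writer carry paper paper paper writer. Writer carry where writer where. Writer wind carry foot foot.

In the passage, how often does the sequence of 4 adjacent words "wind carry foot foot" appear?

Scanning the 57 overlapping 4-gram windows for "wind carry foot foot":
  position 13–16: wind carry foot foot
  position 37–40: wind carry foot foot
  position 57–60: wind carry foot foot

3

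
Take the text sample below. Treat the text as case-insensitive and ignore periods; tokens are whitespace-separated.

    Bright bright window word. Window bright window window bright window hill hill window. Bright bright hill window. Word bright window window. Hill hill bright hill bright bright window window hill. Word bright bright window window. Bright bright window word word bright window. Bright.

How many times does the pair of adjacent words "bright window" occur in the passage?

Scanning the 42 overlapping bigram windows for "bright window":
  position 2–3: bright window
  position 6–7: bright window
  position 9–10: bright window
  position 19–20: bright window
  position 27–28: bright window
  position 33–34: bright window
  position 37–38: bright window
  position 41–42: bright window

8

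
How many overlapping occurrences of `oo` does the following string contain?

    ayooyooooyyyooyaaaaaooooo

9

Sliding a length-2 window over the 25 characters (24 positions):
  position 3–4: oo
  position 6–7: oo
  position 7–8: oo
  position 8–9: oo
  position 13–14: oo
  position 21–22: oo
  position 22–23: oo
  position 23–24: oo
  position 24–25: oo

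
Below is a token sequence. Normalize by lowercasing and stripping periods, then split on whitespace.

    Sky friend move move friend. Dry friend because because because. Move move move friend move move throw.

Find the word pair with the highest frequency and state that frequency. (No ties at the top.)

Bigram frequencies (highest first):
  move move: 4
  friend move: 2
  move friend: 2
  because because: 2
  sky friend: 1
  friend dry: 1
  … (4 more, each ≤ 1)

"move move", 4 times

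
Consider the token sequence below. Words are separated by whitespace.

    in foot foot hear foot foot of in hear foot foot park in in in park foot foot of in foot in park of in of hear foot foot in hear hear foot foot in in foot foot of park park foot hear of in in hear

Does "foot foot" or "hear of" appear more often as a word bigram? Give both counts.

"foot foot" (7 vs 1)

"foot foot": 7 occurrences
"hear of": 1 occurrence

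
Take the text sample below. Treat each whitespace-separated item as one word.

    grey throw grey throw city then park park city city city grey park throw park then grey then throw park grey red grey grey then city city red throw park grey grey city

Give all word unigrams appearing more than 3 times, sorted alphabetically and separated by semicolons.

city; grey; park; then; throw

Unigram counts meeting the condition (more than 3 times):
  city: 7
  grey: 9
  park: 6
  then: 4
  throw: 5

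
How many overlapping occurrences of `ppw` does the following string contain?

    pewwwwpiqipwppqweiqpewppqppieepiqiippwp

Sliding a length-3 window over the 39 characters (37 positions):
  position 36–38: ppw

1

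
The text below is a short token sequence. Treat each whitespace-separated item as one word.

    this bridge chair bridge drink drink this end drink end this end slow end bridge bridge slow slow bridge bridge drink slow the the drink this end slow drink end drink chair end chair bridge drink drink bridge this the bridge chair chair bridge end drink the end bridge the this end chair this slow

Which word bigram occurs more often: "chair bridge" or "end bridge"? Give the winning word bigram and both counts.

"chair bridge": 3 occurrences
"end bridge": 2 occurrences

"chair bridge" (3 vs 2)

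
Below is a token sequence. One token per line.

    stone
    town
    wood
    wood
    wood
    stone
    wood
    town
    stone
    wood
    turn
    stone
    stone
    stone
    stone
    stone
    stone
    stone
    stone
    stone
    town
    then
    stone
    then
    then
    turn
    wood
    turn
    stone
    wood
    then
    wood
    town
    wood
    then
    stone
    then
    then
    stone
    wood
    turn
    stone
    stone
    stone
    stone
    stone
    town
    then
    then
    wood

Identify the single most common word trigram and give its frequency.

Trigram frequencies (highest first):
  stone stone stone: 10
  wood turn stone: 3
  stone wood turn: 2
  turn stone stone: 2
  stone stone town: 2
  stone town then: 2
  … (25 more, each ≤ 2)

"stone stone stone", 10 times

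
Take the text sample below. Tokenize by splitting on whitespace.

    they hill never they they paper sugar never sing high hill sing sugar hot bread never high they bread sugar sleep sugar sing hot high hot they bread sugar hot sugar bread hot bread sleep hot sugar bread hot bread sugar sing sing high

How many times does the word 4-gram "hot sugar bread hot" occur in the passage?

Scanning the 41 overlapping 4-gram windows for "hot sugar bread hot":
  position 30–33: hot sugar bread hot
  position 36–39: hot sugar bread hot

2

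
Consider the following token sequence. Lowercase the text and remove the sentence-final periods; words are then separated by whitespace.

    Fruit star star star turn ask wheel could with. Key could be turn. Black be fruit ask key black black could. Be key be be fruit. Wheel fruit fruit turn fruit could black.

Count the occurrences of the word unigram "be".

Scanning the 33 tokens for "be":
  position 12: be
  position 15: be
  position 22: be
  position 24: be
  position 25: be

5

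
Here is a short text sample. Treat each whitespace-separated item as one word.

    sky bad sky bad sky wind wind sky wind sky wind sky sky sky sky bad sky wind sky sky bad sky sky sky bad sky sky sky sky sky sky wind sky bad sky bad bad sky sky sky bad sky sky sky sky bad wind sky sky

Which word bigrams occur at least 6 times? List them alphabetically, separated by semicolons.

Bigram counts meeting the condition (at least 6 times):
  bad sky: 8
  sky bad: 9
  sky sky: 17
  wind sky: 6

bad sky; sky bad; sky sky; wind sky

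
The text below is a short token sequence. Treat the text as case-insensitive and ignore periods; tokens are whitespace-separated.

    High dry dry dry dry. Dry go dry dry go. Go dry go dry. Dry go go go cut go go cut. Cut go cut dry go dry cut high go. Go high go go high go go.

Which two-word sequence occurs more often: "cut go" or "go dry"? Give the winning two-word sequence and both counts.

"cut go": 2 occurrences
"go dry": 4 occurrences

"go dry" (4 vs 2)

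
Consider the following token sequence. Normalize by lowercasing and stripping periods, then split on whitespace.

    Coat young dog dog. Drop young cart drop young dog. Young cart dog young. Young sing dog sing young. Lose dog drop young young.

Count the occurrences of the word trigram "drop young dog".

Scanning the 22 overlapping trigram windows for "drop young dog":
  position 8–10: drop young dog

1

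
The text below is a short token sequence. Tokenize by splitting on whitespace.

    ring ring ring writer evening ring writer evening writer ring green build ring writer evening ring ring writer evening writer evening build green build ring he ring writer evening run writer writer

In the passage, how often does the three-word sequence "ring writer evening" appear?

5

Scanning the 30 overlapping trigram windows for "ring writer evening":
  position 3–5: ring writer evening
  position 6–8: ring writer evening
  position 13–15: ring writer evening
  position 17–19: ring writer evening
  position 27–29: ring writer evening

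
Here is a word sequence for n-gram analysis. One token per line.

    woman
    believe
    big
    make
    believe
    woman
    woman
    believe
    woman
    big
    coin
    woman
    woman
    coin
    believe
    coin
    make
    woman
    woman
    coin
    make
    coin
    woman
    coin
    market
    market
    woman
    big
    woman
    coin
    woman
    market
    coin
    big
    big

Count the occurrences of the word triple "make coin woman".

Scanning the 33 overlapping trigram windows for "make coin woman":
  position 21–23: make coin woman

1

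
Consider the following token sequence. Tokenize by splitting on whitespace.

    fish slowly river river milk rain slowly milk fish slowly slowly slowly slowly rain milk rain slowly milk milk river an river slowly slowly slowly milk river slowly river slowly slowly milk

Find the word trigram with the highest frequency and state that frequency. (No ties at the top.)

"slowly slowly slowly", 3 times

Trigram frequencies (highest first):
  slowly slowly slowly: 3
  milk rain slowly: 2
  rain slowly milk: 2
  river slowly slowly: 2
  slowly slowly milk: 2
  fish slowly river: 1
  … (18 more, each ≤ 1)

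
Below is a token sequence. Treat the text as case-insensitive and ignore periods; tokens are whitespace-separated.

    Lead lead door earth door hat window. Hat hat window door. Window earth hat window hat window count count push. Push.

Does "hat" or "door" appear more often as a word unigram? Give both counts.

"hat": 5 occurrences
"door": 3 occurrences

"hat" (5 vs 3)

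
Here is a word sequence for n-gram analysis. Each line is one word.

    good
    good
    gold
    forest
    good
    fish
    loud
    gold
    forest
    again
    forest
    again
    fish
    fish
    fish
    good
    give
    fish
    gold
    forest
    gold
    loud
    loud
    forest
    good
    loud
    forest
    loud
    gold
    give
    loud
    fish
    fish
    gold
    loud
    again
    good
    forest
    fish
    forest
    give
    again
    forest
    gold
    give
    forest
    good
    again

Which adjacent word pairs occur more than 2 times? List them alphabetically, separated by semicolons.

fish fish; forest good; gold forest

Bigram counts meeting the condition (more than 2 times):
  fish fish: 3
  forest good: 3
  gold forest: 3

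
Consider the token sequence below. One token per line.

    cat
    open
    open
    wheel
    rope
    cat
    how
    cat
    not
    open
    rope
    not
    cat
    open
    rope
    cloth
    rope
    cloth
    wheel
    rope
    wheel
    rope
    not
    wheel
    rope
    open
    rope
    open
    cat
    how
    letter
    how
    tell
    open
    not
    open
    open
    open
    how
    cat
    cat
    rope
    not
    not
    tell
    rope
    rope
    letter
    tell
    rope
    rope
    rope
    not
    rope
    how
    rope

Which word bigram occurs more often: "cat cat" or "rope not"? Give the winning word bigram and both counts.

"rope not" (4 vs 1)

"cat cat": 1 occurrence
"rope not": 4 occurrences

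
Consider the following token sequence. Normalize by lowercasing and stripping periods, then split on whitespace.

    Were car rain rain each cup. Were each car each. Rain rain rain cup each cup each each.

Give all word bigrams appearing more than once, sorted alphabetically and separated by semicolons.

Bigram counts meeting the condition (more than once):
  cup each: 2
  each cup: 2
  rain rain: 3

cup each; each cup; rain rain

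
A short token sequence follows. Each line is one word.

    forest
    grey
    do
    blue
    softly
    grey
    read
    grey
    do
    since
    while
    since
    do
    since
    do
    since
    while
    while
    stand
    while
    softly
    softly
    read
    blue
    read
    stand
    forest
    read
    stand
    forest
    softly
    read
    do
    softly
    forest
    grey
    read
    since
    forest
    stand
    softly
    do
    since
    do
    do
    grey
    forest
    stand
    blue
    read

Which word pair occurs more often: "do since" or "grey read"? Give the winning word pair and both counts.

"do since" (4 vs 2)

"do since": 4 occurrences
"grey read": 2 occurrences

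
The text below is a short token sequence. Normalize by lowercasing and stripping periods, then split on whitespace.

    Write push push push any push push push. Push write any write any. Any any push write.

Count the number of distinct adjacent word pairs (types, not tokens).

17 tokens → 16 bigram windows in total.
Repeated bigrams (each contributes count−1 duplicates):
  push push: 5
  any any: 2
  any push: 2
  push write: 2
  write any: 2
8 duplicate windows → 16 − 8 = 8 distinct.

8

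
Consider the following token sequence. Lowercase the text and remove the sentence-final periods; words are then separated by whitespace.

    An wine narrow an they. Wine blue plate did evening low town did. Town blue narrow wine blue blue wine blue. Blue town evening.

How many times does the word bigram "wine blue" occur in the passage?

Scanning the 23 overlapping bigram windows for "wine blue":
  position 6–7: wine blue
  position 17–18: wine blue
  position 20–21: wine blue

3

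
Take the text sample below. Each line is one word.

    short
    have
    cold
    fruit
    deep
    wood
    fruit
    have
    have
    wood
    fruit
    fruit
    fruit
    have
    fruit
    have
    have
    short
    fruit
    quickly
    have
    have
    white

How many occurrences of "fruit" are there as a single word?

7

Scanning the 23 tokens for "fruit":
  position 4: fruit
  position 7: fruit
  position 11: fruit
  position 12: fruit
  position 13: fruit
  position 15: fruit
  position 19: fruit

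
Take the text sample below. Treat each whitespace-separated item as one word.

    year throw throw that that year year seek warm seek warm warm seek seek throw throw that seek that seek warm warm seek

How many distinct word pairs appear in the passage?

23 tokens → 22 bigram windows in total.
Repeated bigrams (each contributes count−1 duplicates):
  seek warm: 3
  warm seek: 3
  that seek: 2
  throw that: 2
  throw throw: 2
  warm warm: 2
8 duplicate windows → 22 − 8 = 14 distinct.

14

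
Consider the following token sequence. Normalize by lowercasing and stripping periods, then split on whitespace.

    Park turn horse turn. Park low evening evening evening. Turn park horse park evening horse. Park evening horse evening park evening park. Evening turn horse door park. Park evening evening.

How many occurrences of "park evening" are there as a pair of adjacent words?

5

Scanning the 29 overlapping bigram windows for "park evening":
  position 13–14: park evening
  position 16–17: park evening
  position 20–21: park evening
  position 22–23: park evening
  position 28–29: park evening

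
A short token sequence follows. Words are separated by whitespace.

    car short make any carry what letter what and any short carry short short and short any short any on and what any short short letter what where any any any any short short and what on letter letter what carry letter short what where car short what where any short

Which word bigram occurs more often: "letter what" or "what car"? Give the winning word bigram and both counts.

"letter what": 3 occurrences
"what car": 0 occurrences

"letter what" (3 vs 0)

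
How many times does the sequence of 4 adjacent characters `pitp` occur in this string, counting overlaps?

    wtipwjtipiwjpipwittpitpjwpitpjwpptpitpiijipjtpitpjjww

4

Sliding a length-4 window over the 53 characters (50 positions):
  position 20–23: pitp
  position 26–29: pitp
  position 35–38: pitp
  position 46–49: pitp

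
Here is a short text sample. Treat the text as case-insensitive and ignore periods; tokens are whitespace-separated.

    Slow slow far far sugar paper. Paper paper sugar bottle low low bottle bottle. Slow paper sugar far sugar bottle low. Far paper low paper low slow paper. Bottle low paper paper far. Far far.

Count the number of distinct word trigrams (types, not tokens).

35 tokens → 33 trigram windows in total.
Repeated trigrams (each contributes count−1 duplicates):
  sugar bottle low: 2
1 duplicate windows → 33 − 1 = 32 distinct.

32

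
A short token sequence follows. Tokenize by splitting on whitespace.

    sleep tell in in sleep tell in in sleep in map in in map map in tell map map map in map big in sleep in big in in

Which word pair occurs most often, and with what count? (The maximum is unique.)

"in in", 4 times

Bigram frequencies (highest first):
  in in: 4
  in sleep: 3
  in map: 3
  map in: 3
  map map: 3
  sleep tell: 2
  … (7 more, each ≤ 2)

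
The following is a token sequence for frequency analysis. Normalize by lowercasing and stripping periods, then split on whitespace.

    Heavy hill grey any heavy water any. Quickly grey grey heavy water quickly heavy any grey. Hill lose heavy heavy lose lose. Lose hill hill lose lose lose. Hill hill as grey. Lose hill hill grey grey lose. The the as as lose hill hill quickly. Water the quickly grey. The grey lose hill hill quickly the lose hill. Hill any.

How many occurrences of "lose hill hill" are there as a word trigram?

Scanning the 59 overlapping trigram windows for "lose hill hill":
  position 23–25: lose hill hill
  position 28–30: lose hill hill
  position 33–35: lose hill hill
  position 43–45: lose hill hill
  position 53–55: lose hill hill
  position 58–60: lose hill hill

6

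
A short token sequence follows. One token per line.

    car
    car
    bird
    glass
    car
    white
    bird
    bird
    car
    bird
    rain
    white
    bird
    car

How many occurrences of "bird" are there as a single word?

Scanning the 14 tokens for "bird":
  position 3: bird
  position 7: bird
  position 8: bird
  position 10: bird
  position 13: bird

5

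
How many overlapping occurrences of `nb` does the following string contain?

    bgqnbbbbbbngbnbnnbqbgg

3

Sliding a length-2 window over the 22 characters (21 positions):
  position 4–5: nb
  position 14–15: nb
  position 17–18: nb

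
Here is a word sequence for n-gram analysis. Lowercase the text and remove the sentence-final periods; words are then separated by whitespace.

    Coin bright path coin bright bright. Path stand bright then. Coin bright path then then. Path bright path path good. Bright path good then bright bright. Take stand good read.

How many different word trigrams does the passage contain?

27

30 tokens → 28 trigram windows in total.
Repeated trigrams (each contributes count−1 duplicates):
  coin bright path: 2
1 duplicate windows → 28 − 1 = 27 distinct.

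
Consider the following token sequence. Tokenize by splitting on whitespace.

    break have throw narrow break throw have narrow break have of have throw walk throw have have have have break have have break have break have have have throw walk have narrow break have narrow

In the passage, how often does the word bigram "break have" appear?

Scanning the 34 overlapping bigram windows for "break have":
  position 1–2: break have
  position 9–10: break have
  position 20–21: break have
  position 23–24: break have
  position 25–26: break have
  position 33–34: break have

6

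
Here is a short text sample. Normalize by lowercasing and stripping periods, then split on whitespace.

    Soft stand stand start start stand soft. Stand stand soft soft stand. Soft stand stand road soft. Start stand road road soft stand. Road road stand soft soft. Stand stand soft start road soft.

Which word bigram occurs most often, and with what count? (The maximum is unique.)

"soft stand", 6 times

Bigram frequencies (highest first):
  soft stand: 6
  stand soft: 5
  stand stand: 4
  stand road: 3
  road soft: 3
  start stand: 2
  … (7 more, each ≤ 2)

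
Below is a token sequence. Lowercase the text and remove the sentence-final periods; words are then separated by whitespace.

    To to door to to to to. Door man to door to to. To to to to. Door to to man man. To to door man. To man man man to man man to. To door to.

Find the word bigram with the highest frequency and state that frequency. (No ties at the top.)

Bigram frequencies (highest first):
  to to: 12
  to door: 6
  man to: 5
  door to: 4
  man man: 4
  to man: 3
  … (1 more, each ≤ 2)

"to to", 12 times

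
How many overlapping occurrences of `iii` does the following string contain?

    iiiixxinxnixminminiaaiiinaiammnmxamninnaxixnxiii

Sliding a length-3 window over the 48 characters (46 positions):
  position 1–3: iii
  position 2–4: iii
  position 22–24: iii
  position 46–48: iii

4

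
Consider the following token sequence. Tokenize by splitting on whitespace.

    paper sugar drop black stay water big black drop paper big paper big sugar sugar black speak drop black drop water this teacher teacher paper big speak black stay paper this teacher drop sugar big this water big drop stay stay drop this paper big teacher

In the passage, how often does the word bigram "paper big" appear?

Scanning the 45 overlapping bigram windows for "paper big":
  position 10–11: paper big
  position 12–13: paper big
  position 25–26: paper big
  position 44–45: paper big

4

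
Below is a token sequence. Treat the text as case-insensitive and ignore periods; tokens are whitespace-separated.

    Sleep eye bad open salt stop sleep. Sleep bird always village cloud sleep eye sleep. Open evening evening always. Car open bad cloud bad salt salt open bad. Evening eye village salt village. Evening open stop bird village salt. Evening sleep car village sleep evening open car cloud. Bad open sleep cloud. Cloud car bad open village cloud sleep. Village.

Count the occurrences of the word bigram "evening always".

Scanning the 59 overlapping bigram windows for "evening always":
  position 18–19: evening always

1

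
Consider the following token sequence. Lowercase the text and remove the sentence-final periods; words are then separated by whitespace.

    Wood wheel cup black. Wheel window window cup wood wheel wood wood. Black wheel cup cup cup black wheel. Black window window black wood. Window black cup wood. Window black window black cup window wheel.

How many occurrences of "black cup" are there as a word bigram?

Scanning the 34 overlapping bigram windows for "black cup":
  position 26–27: black cup
  position 32–33: black cup

2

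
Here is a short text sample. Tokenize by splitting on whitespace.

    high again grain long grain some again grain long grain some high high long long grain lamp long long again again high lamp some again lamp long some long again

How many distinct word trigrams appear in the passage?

30 tokens → 28 trigram windows in total.
Repeated trigrams (each contributes count−1 duplicates):
  again grain long: 2
  grain long grain: 2
  long grain some: 2
3 duplicate windows → 28 − 3 = 25 distinct.

25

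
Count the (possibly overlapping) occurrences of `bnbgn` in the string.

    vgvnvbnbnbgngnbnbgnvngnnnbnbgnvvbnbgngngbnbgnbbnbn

Sliding a length-5 window over the 50 characters (46 positions):
  position 8–12: bnbgn
  position 15–19: bnbgn
  position 26–30: bnbgn
  position 33–37: bnbgn
  position 41–45: bnbgn

5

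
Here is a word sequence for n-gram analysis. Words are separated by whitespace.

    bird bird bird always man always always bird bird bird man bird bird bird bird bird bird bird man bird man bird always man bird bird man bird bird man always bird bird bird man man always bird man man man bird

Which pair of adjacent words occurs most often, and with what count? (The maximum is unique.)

Bigram frequencies (highest first):
  bird bird: 14
  bird man: 7
  man bird: 6
  man always: 3
  always bird: 3
  man man: 3
  … (3 more, each ≤ 2)

"bird bird", 14 times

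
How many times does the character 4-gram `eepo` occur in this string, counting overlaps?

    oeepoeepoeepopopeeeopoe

Sliding a length-4 window over the 23 characters (20 positions):
  position 2–5: eepo
  position 6–9: eepo
  position 10–13: eepo

3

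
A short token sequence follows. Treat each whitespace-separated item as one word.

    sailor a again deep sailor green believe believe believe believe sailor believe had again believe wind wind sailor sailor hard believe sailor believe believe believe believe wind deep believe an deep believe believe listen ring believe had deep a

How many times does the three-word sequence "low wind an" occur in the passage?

0

Scanning the 37 overlapping trigram windows for "low wind an":
  (none found)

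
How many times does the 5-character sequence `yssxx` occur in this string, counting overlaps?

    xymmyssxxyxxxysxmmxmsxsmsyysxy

1

Sliding a length-5 window over the 30 characters (26 positions):
  position 5–9: yssxx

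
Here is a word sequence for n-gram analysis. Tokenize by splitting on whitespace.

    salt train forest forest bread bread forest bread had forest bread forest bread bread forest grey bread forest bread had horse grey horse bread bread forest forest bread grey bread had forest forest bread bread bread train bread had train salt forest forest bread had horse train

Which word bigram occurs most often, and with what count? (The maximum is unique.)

Bigram frequencies (highest first):
  forest bread: 8
  bread bread: 5
  bread forest: 5
  bread had: 5
  forest forest: 4
  had forest: 2
  … (15 more, each ≤ 2)

"forest bread", 8 times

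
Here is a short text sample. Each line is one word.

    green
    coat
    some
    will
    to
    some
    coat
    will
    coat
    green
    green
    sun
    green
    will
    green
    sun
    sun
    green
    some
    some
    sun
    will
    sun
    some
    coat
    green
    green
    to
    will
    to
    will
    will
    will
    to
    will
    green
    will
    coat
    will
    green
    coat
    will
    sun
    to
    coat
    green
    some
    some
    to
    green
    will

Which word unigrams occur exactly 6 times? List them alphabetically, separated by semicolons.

Unigram counts meeting the condition (exactly 6 times):
  sun: 6
  to: 6

sun; to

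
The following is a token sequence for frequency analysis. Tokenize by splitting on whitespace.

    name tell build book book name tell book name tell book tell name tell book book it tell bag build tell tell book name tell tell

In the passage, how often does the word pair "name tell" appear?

Scanning the 25 overlapping bigram windows for "name tell":
  position 1–2: name tell
  position 6–7: name tell
  position 9–10: name tell
  position 13–14: name tell
  position 24–25: name tell

5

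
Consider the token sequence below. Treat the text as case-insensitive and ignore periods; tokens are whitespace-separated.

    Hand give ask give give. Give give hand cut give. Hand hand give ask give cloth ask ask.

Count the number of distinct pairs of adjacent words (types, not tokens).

11

18 tokens → 17 bigram windows in total.
Repeated bigrams (each contributes count−1 duplicates):
  give give: 3
  ask give: 2
  give ask: 2
  give hand: 2
  hand give: 2
6 duplicate windows → 17 − 6 = 11 distinct.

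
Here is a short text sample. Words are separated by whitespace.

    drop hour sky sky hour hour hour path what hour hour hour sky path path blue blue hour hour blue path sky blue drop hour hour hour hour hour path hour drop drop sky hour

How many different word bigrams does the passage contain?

35 tokens → 34 bigram windows in total.
Repeated bigrams (each contributes count−1 duplicates):
  hour hour: 9
  drop hour: 2
  hour path: 2
  hour sky: 2
  sky hour: 2
12 duplicate windows → 34 − 12 = 22 distinct.

22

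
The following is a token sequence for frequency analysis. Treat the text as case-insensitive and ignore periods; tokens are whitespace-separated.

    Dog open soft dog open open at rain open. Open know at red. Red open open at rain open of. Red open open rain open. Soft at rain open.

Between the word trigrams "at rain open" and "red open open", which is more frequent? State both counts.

"at rain open" (3 vs 2)

"at rain open": 3 occurrences
"red open open": 2 occurrences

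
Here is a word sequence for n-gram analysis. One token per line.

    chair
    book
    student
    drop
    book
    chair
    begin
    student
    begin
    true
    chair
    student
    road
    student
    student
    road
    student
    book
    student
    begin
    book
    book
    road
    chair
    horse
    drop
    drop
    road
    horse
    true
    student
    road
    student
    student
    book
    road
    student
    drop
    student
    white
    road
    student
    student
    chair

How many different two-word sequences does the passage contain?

44 tokens → 43 bigram windows in total.
Repeated bigrams (each contributes count−1 duplicates):
  road student: 5
  student road: 3
  student student: 3
  book road: 2
  book student: 2
  student begin: 2
  student book: 2
  student drop: 2
13 duplicate windows → 43 − 13 = 30 distinct.

30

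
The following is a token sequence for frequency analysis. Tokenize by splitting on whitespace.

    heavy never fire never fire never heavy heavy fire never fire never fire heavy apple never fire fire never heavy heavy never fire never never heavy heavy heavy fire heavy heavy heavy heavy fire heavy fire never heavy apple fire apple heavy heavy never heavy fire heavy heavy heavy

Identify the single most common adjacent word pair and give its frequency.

"heavy heavy", 10 times

Bigram frequencies (highest first):
  heavy heavy: 10
  fire never: 7
  never fire: 6
  never heavy: 5
  heavy fire: 5
  fire heavy: 4
  … (8 more, each ≤ 3)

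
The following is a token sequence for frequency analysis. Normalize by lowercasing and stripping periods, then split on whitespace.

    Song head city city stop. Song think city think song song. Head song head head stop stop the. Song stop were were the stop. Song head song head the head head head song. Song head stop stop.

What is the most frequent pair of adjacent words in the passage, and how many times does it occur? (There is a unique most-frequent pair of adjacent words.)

"song head", 6 times

Bigram frequencies (highest first):
  song head: 6
  head song: 3
  head head: 3
  stop song: 2
  song song: 2
  head stop: 2
  … (17 more, each ≤ 2)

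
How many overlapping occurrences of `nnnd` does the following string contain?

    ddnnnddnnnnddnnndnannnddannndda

Sliding a length-4 window over the 31 characters (28 positions):
  position 3–6: nnnd
  position 9–12: nnnd
  position 14–17: nnnd
  position 20–23: nnnd
  position 26–29: nnnd

5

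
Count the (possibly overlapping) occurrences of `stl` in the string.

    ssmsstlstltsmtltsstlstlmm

Sliding a length-3 window over the 25 characters (23 positions):
  position 5–7: stl
  position 8–10: stl
  position 18–20: stl
  position 21–23: stl

4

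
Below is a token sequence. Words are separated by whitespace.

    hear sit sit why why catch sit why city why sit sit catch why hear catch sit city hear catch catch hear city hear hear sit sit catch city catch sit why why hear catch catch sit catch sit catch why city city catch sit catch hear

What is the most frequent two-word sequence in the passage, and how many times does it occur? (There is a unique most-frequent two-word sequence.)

"catch sit", 6 times

Bigram frequencies (highest first):
  catch sit: 6
  sit catch: 5
  sit sit: 3
  sit why: 3
  hear catch: 3
  hear sit: 2
  … (16 more, each ≤ 2)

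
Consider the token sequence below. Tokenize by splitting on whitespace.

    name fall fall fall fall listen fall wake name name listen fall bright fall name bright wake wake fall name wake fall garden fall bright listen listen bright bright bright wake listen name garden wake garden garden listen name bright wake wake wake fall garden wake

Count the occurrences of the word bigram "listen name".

2

Scanning the 45 overlapping bigram windows for "listen name":
  position 32–33: listen name
  position 38–39: listen name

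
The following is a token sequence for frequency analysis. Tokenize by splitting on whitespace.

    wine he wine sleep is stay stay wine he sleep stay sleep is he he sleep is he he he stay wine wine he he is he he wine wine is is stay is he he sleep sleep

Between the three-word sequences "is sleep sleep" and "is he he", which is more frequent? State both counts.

"is sleep sleep": 0 occurrences
"is he he": 4 occurrences

"is he he" (4 vs 0)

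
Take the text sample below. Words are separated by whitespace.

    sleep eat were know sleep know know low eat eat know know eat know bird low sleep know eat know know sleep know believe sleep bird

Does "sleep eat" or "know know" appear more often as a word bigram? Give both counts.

"sleep eat": 1 occurrence
"know know": 3 occurrences

"know know" (3 vs 1)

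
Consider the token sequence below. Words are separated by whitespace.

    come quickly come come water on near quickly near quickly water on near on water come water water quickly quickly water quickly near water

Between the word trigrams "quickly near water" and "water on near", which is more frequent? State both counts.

"quickly near water": 1 occurrence
"water on near": 2 occurrences

"water on near" (2 vs 1)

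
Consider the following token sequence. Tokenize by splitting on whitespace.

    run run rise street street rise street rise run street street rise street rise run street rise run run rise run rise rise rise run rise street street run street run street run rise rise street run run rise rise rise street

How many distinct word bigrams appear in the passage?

9

42 tokens → 41 bigram windows in total.
Repeated bigrams (each contributes count−1 duplicates):
  rise street: 6
  run rise: 6
  rise rise: 5
  rise run: 5
  street rise: 5
  run street: 4
  street run: 4
  run run: 3
  … (1 more repeated)
32 duplicate windows → 41 − 32 = 9 distinct.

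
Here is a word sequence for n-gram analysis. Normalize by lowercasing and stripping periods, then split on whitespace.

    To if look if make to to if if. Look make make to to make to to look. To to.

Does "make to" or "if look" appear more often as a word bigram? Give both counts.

"make to" (3 vs 2)

"make to": 3 occurrences
"if look": 2 occurrences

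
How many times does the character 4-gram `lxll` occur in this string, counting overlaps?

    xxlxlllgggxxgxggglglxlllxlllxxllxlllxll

Sliding a length-4 window over the 39 characters (36 positions):
  position 3–6: lxll
  position 20–23: lxll
  position 24–27: lxll
  position 32–35: lxll
  position 36–39: lxll

5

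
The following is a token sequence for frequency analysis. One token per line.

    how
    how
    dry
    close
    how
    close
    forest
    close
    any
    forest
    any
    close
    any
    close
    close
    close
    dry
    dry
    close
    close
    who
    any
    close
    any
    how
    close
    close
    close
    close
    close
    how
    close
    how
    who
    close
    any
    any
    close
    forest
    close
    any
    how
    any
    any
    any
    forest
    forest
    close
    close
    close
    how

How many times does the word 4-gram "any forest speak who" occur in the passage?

Scanning the 48 overlapping 4-gram windows for "any forest speak who":
  (none found)

0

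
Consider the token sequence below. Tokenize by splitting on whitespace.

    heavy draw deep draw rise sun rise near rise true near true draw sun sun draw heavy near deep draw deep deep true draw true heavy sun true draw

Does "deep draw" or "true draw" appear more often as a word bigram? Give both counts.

"true draw" (3 vs 2)

"deep draw": 2 occurrences
"true draw": 3 occurrences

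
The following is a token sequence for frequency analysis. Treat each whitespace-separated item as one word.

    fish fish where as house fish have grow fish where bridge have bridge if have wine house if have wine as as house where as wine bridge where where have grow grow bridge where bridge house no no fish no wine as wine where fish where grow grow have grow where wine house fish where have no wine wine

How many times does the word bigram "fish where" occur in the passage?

4

Scanning the 58 overlapping bigram windows for "fish where":
  position 2–3: fish where
  position 9–10: fish where
  position 45–46: fish where
  position 54–55: fish where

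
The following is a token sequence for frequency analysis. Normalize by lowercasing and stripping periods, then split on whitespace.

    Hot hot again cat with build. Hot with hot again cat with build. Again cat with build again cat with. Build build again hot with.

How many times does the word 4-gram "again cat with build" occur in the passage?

4

Scanning the 22 overlapping 4-gram windows for "again cat with build":
  position 3–6: again cat with build
  position 10–13: again cat with build
  position 14–17: again cat with build
  position 18–21: again cat with build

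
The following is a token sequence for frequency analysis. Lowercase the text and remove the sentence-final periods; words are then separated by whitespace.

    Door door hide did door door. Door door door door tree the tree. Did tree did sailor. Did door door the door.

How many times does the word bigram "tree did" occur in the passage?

Scanning the 21 overlapping bigram windows for "tree did":
  position 13–14: tree did
  position 15–16: tree did

2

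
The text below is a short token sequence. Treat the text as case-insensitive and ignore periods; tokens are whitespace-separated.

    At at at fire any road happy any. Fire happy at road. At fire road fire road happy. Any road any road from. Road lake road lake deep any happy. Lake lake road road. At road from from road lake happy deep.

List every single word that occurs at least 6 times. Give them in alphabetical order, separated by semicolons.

at; road

Unigram counts meeting the condition (at least 6 times):
  at: 6
  road: 12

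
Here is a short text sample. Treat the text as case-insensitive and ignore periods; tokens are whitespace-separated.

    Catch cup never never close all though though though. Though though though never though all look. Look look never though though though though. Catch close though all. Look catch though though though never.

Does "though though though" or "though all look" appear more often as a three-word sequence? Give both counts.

"though though though" (7 vs 2)

"though though though": 7 occurrences
"though all look": 2 occurrences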